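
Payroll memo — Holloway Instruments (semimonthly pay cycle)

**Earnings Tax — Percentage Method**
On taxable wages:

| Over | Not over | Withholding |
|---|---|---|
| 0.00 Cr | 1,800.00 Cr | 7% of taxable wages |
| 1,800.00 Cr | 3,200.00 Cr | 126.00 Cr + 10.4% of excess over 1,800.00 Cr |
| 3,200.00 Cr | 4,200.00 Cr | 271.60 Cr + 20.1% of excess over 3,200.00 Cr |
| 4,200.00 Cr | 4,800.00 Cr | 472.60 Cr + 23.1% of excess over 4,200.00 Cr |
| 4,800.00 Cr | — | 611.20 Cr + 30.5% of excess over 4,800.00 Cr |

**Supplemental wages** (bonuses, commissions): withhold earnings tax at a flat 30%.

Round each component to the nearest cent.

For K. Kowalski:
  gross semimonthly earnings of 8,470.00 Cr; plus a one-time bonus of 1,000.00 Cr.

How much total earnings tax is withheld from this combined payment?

2,030.55 Cr

Earnings Tax: taxable = 8,470.00 Cr
  611.20 Cr + 30.5% × (8,470.00 Cr − 4,800.00 Cr) = 611.20 Cr + 30.5% × 3,670.00 Cr = 1,730.55 Cr
Supplemental (30% flat on bonus): 30% × 1,000.00 Cr = 300.00 Cr
Total earnings tax: 1,730.55 Cr + 300.00 Cr = 2,030.55 Cr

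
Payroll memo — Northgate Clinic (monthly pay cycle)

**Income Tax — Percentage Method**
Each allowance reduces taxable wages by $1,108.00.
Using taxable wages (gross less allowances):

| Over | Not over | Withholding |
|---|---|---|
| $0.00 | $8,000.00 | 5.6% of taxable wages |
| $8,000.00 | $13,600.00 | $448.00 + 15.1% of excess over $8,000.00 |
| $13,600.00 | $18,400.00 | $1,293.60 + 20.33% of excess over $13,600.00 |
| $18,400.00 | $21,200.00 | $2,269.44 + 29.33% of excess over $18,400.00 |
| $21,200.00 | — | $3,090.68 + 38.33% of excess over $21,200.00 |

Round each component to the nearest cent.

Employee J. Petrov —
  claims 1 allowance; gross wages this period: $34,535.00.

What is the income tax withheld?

Income Tax: taxable = $34,535.00 − 1×$1,108.00 = $33,427.00
  $3,090.68 + 38.33% × ($33,427.00 − $21,200.00) = $3,090.68 + 38.33% × $12,227.00 = $7,777.29

$7,777.29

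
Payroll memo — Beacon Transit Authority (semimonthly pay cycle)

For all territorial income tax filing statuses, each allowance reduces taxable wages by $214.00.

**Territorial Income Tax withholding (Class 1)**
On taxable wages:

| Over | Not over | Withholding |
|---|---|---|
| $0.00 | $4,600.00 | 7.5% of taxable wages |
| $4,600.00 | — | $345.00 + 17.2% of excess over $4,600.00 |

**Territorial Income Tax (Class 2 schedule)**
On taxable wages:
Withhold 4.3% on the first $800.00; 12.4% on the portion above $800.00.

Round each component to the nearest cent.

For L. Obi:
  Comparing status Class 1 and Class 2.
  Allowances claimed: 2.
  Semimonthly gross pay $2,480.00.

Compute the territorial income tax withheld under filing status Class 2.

Territorial Income Tax (Class 2): taxable = $2,480.00 − 2×$214.00 = $2,052.00
  $34.40 + 12.4% × ($2,052.00 − $800.00) = $34.40 + 12.4% × $1,252.00 = $189.65

$189.65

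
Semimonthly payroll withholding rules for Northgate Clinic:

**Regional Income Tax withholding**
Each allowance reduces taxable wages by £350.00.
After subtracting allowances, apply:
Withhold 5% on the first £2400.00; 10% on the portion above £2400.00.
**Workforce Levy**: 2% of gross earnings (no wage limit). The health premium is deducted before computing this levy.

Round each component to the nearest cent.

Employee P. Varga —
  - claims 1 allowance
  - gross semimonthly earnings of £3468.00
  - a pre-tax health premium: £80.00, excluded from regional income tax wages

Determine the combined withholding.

Regional Income Tax: taxable = £3468.00 − £80.00 − 1×£350.00 = £3038.00
  £120.00 + 10% × (£3038.00 − £2400.00) = £120.00 + 10% × £638.00 = £183.80
Workforce Levy: 2% × £3388.00 = £67.76
Total: £183.80 + £67.76 = £251.56

£251.56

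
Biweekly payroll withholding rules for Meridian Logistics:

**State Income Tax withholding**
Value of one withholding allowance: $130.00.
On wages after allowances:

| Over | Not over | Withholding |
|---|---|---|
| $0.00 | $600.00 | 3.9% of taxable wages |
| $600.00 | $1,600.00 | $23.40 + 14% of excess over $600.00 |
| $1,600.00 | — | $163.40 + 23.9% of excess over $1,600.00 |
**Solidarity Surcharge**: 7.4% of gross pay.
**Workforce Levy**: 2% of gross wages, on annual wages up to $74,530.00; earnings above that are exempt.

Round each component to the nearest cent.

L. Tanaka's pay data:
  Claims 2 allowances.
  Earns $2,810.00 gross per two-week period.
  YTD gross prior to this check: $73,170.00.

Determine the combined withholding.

State Income Tax: taxable = $2,810.00 − 2×$130.00 = $2,550.00
  $163.40 + 23.9% × ($2,550.00 − $1,600.00) = $163.40 + 23.9% × $950.00 = $390.45
Solidarity Surcharge: 7.4% × $2,810.00 = $207.94
Workforce Levy: cap $74,530.00 − YTD $73,170.00 = $1,360.00 subject; 2% × $1,360.00 = $27.20
Total: $390.45 + $207.94 + $27.20 = $625.59

$625.59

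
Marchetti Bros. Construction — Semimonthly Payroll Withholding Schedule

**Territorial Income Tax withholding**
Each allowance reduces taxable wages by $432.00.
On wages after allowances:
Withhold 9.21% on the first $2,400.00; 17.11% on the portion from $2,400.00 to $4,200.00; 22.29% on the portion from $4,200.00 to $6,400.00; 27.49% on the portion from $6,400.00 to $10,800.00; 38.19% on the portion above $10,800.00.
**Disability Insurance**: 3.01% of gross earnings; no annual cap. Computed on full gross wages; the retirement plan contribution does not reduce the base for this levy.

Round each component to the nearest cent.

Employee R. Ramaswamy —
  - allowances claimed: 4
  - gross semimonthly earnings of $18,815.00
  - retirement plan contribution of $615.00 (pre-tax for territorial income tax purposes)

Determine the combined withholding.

$4,961.43

Territorial Income Tax: taxable = $18,815.00 − $615.00 − 4×$432.00 = $16,472.00
  $2,228.96 + 38.19% × ($16,472.00 − $10,800.00) = $2,228.96 + 38.19% × $5,672.00 = $4,395.10
Disability Insurance: 3.01% × $18,815.00 = $566.33
Total: $4,395.10 + $566.33 = $4,961.43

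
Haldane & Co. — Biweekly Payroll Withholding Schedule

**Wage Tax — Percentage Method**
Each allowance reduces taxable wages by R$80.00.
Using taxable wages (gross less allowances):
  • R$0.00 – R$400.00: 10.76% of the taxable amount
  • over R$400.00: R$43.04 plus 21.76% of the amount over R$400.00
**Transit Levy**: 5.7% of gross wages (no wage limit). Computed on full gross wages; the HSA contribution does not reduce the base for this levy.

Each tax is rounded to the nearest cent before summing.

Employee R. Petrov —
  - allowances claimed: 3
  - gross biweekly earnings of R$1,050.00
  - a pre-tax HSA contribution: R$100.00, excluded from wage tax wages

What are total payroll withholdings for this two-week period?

R$170.35

Wage Tax: taxable = R$1,050.00 − R$100.00 − 3×R$80.00 = R$710.00
  R$43.04 + 21.76% × (R$710.00 − R$400.00) = R$43.04 + 21.76% × R$310.00 = R$110.50
Transit Levy: 5.7% × R$1,050.00 = R$59.85
Total: R$110.50 + R$59.85 = R$170.35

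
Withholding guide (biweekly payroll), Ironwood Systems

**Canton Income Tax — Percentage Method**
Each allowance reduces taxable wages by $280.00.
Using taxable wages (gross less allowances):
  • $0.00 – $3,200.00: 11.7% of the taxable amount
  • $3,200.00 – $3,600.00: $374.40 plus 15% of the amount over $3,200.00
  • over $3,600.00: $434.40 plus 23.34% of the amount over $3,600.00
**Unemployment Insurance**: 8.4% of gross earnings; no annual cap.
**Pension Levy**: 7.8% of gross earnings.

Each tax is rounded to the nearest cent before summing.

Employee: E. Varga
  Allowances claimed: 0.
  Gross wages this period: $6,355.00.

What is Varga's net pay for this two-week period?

$4,248.07

Canton Income Tax: taxable = $6,355.00
  $434.40 + 23.34% × ($6,355.00 − $3,600.00) = $434.40 + 23.34% × $2,755.00 = $1,077.42
Unemployment Insurance: 8.4% × $6,355.00 = $533.82
Pension Levy: 7.8% × $6,355.00 = $495.69
Total withheld: $1,077.42 + $533.82 + $495.69 = $2,106.93
Net pay: $6,355.00 − $2,106.93 = $4,248.07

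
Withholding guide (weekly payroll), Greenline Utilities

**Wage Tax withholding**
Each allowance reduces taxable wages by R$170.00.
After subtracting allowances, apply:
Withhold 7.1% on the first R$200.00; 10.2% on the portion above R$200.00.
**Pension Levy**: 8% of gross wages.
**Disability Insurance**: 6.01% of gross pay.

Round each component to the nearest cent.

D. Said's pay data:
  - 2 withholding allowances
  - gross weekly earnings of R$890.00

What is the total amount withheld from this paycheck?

Wage Tax: taxable = R$890.00 − 2×R$170.00 = R$550.00
  R$14.20 + 10.2% × (R$550.00 − R$200.00) = R$14.20 + 10.2% × R$350.00 = R$49.90
Pension Levy: 8% × R$890.00 = R$71.20
Disability Insurance: 6.01% × R$890.00 = R$53.49
Total: R$49.90 + R$71.20 + R$53.49 = R$174.59

R$174.59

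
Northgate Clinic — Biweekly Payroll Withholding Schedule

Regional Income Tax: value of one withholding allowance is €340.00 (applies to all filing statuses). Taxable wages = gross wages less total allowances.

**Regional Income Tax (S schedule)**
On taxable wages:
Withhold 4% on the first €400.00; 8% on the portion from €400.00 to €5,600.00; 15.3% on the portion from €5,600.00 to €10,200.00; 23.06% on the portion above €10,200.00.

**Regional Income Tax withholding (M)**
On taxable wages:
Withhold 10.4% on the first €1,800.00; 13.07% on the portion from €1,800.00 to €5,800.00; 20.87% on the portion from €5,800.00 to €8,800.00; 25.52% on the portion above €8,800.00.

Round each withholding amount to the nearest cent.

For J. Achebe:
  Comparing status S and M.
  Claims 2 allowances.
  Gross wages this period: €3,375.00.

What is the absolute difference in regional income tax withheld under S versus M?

€104.58

Regional Income Tax (S): taxable = €3,375.00 − 2×€340.00 = €2,695.00
  €16.00 + 8% × (€2,695.00 − €400.00) = €16.00 + 8% × €2,295.00 = €199.60
Regional Income Tax (M): taxable = €3,375.00 − 2×€340.00 = €2,695.00
  €187.20 + 13.07% × (€2,695.00 − €1,800.00) = €187.20 + 13.07% × €895.00 = €304.18
Difference: |€199.60 − €304.18| = €104.58 (higher under M)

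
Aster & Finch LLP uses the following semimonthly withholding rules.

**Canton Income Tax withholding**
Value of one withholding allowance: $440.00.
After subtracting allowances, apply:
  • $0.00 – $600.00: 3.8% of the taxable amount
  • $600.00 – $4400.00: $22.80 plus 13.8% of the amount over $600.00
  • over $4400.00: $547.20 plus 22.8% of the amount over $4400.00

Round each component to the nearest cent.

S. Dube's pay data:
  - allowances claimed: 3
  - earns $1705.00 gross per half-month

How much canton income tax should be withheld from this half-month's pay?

Canton Income Tax: taxable = $1705.00 − 3×$440.00 = $385.00
  3.8% × $385.00 = $14.63

$14.63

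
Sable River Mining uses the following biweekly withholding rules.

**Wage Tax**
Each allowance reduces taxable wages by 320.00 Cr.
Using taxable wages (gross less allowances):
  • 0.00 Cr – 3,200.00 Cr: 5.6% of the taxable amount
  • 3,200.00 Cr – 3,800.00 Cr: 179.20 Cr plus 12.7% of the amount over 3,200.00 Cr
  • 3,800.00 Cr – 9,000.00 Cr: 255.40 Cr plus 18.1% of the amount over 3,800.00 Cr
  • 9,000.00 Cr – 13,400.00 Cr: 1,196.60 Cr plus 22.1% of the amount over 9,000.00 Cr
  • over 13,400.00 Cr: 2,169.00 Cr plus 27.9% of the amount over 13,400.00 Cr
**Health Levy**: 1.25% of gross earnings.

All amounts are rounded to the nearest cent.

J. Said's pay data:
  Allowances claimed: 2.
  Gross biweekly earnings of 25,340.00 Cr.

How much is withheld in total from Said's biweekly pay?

Wage Tax: taxable = 25,340.00 Cr − 2×320.00 Cr = 24,700.00 Cr
  2,169.00 Cr + 27.9% × (24,700.00 Cr − 13,400.00 Cr) = 2,169.00 Cr + 27.9% × 11,300.00 Cr = 5,321.70 Cr
Health Levy: 1.25% × 25,340.00 Cr = 316.75 Cr
Total: 5,321.70 Cr + 316.75 Cr = 5,638.45 Cr

5,638.45 Cr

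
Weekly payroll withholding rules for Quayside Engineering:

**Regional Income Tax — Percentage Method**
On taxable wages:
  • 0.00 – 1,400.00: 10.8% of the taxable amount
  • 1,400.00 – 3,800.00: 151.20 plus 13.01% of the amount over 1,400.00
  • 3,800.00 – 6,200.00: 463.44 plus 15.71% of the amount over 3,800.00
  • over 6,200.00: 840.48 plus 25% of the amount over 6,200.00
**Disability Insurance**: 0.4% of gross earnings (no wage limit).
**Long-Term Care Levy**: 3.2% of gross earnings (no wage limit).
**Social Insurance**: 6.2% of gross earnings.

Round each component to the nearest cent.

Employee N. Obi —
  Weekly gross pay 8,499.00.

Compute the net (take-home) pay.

6,250.86

Regional Income Tax: taxable = 8,499.00
  840.48 + 25% × (8,499.00 − 6,200.00) = 840.48 + 25% × 2,299.00 = 1,415.23
Disability Insurance: 0.4% × 8,499.00 = 34.00
Long-Term Care Levy: 3.2% × 8,499.00 = 271.97
Social Insurance: 6.2% × 8,499.00 = 526.94
Total withheld: 1,415.23 + 34.00 + 271.97 + 526.94 = 2,248.14
Net pay: 8,499.00 − 2,248.14 = 6,250.86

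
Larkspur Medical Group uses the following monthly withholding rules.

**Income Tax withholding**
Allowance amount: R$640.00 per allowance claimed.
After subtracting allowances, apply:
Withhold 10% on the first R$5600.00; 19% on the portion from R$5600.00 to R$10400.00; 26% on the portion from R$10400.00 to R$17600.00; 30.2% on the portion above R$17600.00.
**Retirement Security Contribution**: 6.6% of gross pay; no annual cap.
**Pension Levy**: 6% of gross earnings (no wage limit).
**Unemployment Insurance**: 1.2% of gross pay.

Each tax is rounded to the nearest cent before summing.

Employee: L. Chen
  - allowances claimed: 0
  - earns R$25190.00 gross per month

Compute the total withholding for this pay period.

R$9112.40

Income Tax: taxable = R$25190.00
  R$3344.00 + 30.2% × (R$25190.00 − R$17600.00) = R$3344.00 + 30.2% × R$7590.00 = R$5636.18
Retirement Security Contribution: 6.6% × R$25190.00 = R$1662.54
Pension Levy: 6% × R$25190.00 = R$1511.40
Unemployment Insurance: 1.2% × R$25190.00 = R$302.28
Total: R$5636.18 + R$1662.54 + R$1511.40 + R$302.28 = R$9112.40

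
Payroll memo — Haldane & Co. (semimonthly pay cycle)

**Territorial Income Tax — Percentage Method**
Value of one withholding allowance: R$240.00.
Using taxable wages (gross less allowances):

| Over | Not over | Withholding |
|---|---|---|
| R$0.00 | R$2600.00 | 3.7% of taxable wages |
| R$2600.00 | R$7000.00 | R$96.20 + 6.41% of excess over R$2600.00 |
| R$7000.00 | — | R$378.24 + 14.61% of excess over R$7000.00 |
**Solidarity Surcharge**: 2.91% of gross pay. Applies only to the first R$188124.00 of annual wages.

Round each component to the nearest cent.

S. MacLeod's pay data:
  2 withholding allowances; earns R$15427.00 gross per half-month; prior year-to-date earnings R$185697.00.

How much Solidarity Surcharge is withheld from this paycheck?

R$70.63

Solidarity Surcharge: cap R$188124.00 − YTD R$185697.00 = R$2427.00 subject; 2.91% × R$2427.00 = R$70.63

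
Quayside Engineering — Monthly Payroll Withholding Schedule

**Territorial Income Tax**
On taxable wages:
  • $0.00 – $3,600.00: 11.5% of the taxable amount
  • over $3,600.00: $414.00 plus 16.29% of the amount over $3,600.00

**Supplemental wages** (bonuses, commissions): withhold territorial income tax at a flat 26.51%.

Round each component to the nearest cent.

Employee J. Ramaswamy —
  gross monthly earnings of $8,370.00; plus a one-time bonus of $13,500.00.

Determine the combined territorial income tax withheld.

Territorial Income Tax: taxable = $8,370.00
  $414.00 + 16.29% × ($8,370.00 − $3,600.00) = $414.00 + 16.29% × $4,770.00 = $1,191.03
Supplemental (26.51% flat on bonus): 26.51% × $13,500.00 = $3,578.85
Total territorial income tax: $1,191.03 + $3,578.85 = $4,769.88

$4,769.88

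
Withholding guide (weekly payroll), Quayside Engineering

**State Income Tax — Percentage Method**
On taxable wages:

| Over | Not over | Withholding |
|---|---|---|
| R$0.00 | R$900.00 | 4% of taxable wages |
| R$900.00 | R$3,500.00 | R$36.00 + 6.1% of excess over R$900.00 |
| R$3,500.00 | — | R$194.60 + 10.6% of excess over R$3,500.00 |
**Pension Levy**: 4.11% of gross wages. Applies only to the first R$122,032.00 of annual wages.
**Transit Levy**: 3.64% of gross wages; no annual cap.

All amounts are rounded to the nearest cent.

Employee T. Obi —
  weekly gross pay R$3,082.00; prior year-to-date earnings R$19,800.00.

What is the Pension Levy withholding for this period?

Pension Levy: 4.11% × R$3,082.00 = R$126.67

R$126.67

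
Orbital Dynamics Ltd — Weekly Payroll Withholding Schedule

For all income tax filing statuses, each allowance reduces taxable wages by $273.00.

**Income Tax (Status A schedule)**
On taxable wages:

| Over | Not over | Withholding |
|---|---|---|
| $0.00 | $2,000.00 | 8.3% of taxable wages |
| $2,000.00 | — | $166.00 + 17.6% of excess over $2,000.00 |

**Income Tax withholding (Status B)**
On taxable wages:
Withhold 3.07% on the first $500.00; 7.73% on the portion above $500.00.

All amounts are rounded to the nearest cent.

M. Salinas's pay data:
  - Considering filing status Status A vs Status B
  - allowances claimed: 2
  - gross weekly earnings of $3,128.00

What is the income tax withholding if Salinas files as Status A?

Income Tax (Status A): taxable = $3,128.00 − 2×$273.00 = $2,582.00
  $166.00 + 17.6% × ($2,582.00 − $2,000.00) = $166.00 + 17.6% × $582.00 = $268.43

$268.43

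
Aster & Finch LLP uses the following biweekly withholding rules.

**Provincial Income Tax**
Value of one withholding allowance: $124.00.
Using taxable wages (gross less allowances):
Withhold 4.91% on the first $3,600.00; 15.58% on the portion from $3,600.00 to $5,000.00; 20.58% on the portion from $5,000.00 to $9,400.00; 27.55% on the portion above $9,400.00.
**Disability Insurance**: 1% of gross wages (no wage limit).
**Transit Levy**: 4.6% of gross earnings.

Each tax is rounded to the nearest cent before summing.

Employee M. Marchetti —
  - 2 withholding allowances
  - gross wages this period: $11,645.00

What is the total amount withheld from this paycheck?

Provincial Income Tax: taxable = $11,645.00 − 2×$124.00 = $11,397.00
  $1,300.40 + 27.55% × ($11,397.00 − $9,400.00) = $1,300.40 + 27.55% × $1,997.00 = $1,850.57
Disability Insurance: 1% × $11,645.00 = $116.45
Transit Levy: 4.6% × $11,645.00 = $535.67
Total: $1,850.57 + $116.45 + $535.67 = $2,502.69

$2,502.69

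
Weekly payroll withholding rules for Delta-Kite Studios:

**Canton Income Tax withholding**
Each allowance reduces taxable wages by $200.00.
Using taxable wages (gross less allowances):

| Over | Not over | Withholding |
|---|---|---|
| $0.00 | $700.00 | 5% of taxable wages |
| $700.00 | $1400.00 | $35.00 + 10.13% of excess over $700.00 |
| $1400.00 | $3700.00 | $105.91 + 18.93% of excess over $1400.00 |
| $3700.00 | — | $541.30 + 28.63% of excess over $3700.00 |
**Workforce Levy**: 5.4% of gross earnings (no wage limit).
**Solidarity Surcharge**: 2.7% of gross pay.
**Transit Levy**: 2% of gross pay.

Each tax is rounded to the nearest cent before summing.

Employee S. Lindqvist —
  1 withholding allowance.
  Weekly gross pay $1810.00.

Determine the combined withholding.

$328.47

Canton Income Tax: taxable = $1810.00 − 1×$200.00 = $1610.00
  $105.91 + 18.93% × ($1610.00 − $1400.00) = $105.91 + 18.93% × $210.00 = $145.66
Workforce Levy: 5.4% × $1810.00 = $97.74
Solidarity Surcharge: 2.7% × $1810.00 = $48.87
Transit Levy: 2% × $1810.00 = $36.20
Total: $145.66 + $97.74 + $48.87 + $36.20 = $328.47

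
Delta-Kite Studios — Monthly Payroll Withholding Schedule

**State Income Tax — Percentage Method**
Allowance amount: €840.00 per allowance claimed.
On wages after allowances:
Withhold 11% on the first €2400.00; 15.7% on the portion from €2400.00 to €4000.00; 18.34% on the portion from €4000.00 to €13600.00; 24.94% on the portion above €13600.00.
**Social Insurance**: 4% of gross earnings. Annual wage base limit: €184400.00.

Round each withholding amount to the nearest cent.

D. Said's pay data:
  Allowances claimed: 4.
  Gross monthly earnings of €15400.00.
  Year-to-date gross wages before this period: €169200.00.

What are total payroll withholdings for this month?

State Income Tax: taxable = €15400.00 − 4×€840.00 = €12040.00
  €515.20 + 18.34% × (€12040.00 − €4000.00) = €515.20 + 18.34% × €8040.00 = €1989.74
Social Insurance: cap €184400.00 − YTD €169200.00 = €15200.00 subject; 4% × €15200.00 = €608.00
Total: €1989.74 + €608.00 = €2597.74

€2597.74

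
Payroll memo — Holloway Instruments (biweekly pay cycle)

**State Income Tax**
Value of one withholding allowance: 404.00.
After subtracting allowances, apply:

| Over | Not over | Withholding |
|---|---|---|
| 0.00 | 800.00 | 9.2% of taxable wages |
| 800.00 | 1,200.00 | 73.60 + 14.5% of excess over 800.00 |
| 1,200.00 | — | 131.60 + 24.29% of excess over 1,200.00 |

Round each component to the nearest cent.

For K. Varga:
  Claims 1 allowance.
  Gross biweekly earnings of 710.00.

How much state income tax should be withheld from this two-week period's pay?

28.15

State Income Tax: taxable = 710.00 − 1×404.00 = 306.00
  9.2% × 306.00 = 28.15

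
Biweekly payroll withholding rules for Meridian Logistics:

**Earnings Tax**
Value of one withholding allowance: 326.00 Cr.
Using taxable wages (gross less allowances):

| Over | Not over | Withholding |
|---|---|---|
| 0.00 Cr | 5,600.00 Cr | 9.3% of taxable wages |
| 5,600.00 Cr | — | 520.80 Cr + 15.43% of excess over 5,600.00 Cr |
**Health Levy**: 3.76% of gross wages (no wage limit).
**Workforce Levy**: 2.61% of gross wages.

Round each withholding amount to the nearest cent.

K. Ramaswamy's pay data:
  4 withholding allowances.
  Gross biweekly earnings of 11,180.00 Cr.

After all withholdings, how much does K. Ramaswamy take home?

Earnings Tax: taxable = 11,180.00 Cr − 4×326.00 Cr = 9,876.00 Cr
  520.80 Cr + 15.43% × (9,876.00 Cr − 5,600.00 Cr) = 520.80 Cr + 15.43% × 4,276.00 Cr = 1,180.59 Cr
Health Levy: 3.76% × 11,180.00 Cr = 420.37 Cr
Workforce Levy: 2.61% × 11,180.00 Cr = 291.80 Cr
Total withheld: 1,180.59 Cr + 420.37 Cr + 291.80 Cr = 1,892.76 Cr
Net pay: 11,180.00 Cr − 1,892.76 Cr = 9,287.24 Cr

9,287.24 Cr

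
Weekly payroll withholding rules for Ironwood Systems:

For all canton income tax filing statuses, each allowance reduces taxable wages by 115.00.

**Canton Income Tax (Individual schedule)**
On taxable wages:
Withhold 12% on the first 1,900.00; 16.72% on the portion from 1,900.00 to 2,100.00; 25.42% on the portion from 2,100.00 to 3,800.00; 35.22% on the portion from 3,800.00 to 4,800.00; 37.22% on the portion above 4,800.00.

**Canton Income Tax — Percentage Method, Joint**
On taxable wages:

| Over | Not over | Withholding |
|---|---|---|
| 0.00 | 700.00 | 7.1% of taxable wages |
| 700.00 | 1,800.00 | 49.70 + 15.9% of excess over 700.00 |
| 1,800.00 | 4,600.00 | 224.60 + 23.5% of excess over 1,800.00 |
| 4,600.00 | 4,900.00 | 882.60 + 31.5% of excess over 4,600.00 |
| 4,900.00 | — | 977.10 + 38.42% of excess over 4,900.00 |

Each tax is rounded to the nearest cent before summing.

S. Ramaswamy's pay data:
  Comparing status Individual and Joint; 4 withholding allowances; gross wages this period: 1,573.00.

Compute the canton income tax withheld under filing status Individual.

Canton Income Tax (Individual): taxable = 1,573.00 − 4×115.00 = 1,113.00
  12% × 1,113.00 = 133.56

133.56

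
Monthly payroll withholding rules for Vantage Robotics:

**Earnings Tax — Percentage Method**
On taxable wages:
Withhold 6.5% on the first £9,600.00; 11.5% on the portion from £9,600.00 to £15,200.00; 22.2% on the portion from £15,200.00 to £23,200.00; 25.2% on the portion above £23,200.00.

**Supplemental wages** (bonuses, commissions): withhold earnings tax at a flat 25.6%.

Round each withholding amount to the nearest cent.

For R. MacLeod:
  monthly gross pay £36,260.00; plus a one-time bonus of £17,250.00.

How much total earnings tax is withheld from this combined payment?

£10,751.12

Earnings Tax: taxable = £36,260.00
  £3,044.00 + 25.2% × (£36,260.00 − £23,200.00) = £3,044.00 + 25.2% × £13,060.00 = £6,335.12
Supplemental (25.6% flat on bonus): 25.6% × £17,250.00 = £4,416.00
Total earnings tax: £6,335.12 + £4,416.00 = £10,751.12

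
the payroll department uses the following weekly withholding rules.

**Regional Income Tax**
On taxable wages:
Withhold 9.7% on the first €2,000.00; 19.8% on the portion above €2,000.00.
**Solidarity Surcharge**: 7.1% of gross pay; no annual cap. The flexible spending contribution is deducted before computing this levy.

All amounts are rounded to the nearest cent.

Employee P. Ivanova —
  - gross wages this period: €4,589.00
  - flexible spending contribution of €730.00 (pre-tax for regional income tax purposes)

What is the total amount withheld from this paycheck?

€836.07

Regional Income Tax: taxable = €4,589.00 − €730.00 = €3,859.00
  €194.00 + 19.8% × (€3,859.00 − €2,000.00) = €194.00 + 19.8% × €1,859.00 = €562.08
Solidarity Surcharge: 7.1% × €3,859.00 = €273.99
Total: €562.08 + €273.99 = €836.07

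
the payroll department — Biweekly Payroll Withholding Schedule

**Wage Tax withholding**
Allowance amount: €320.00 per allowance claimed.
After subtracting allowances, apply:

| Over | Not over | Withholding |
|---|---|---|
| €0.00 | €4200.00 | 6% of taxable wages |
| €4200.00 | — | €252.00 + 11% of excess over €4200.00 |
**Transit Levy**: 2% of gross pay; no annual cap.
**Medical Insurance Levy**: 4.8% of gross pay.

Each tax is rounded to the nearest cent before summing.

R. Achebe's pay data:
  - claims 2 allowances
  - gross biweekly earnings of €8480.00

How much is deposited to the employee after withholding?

Wage Tax: taxable = €8480.00 − 2×€320.00 = €7840.00
  €252.00 + 11% × (€7840.00 − €4200.00) = €252.00 + 11% × €3640.00 = €652.40
Transit Levy: 2% × €8480.00 = €169.60
Medical Insurance Levy: 4.8% × €8480.00 = €407.04
Total withheld: €652.40 + €169.60 + €407.04 = €1229.04
Net pay: €8480.00 − €1229.04 = €7250.96

€7250.96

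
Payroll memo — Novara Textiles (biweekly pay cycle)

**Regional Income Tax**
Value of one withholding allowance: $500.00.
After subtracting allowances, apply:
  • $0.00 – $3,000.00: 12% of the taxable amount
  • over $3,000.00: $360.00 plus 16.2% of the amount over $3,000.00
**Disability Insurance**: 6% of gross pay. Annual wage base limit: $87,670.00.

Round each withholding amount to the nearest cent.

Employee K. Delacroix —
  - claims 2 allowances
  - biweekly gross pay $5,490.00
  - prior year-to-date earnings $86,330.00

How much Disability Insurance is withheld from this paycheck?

Disability Insurance: cap $87,670.00 − YTD $86,330.00 = $1,340.00 subject; 6% × $1,340.00 = $80.40

$80.40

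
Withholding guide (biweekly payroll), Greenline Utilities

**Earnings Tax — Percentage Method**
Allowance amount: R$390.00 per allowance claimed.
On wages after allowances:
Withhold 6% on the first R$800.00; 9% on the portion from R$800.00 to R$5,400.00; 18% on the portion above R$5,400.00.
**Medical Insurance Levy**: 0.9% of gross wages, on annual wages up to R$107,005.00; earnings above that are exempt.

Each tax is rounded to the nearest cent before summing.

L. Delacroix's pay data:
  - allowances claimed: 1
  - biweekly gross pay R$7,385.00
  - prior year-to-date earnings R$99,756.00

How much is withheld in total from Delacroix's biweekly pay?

R$814.34

Earnings Tax: taxable = R$7,385.00 − 1×R$390.00 = R$6,995.00
  R$462.00 + 18% × (R$6,995.00 − R$5,400.00) = R$462.00 + 18% × R$1,595.00 = R$749.10
Medical Insurance Levy: cap R$107,005.00 − YTD R$99,756.00 = R$7,249.00 subject; 0.9% × R$7,249.00 = R$65.24
Total: R$749.10 + R$65.24 = R$814.34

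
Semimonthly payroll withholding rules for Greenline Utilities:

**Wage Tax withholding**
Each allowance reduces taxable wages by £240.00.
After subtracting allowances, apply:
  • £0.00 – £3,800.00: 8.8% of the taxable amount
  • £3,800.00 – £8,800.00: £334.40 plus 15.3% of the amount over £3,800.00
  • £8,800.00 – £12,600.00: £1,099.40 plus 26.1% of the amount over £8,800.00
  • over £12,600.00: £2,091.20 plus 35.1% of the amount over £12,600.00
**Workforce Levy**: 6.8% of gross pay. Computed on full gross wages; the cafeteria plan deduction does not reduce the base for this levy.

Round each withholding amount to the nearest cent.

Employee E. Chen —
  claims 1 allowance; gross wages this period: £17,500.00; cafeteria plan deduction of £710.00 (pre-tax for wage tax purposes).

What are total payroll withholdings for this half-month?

£4,667.65

Wage Tax: taxable = £17,500.00 − £710.00 − 1×£240.00 = £16,550.00
  £2,091.20 + 35.1% × (£16,550.00 − £12,600.00) = £2,091.20 + 35.1% × £3,950.00 = £3,477.65
Workforce Levy: 6.8% × £17,500.00 = £1,190.00
Total: £3,477.65 + £1,190.00 = £4,667.65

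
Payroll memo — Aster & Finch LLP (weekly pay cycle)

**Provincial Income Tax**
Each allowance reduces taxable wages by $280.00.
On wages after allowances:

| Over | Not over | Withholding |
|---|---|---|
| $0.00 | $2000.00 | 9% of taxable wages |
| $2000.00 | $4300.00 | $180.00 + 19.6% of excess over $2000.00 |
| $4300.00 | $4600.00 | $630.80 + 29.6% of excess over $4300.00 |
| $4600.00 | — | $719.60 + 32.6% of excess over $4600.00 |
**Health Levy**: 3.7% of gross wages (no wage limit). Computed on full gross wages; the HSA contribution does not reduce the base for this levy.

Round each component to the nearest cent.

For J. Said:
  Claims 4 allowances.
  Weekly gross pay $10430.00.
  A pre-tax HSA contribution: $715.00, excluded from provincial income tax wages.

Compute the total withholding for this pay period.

$2407.88

Provincial Income Tax: taxable = $10430.00 − $715.00 − 4×$280.00 = $8595.00
  $719.60 + 32.6% × ($8595.00 − $4600.00) = $719.60 + 32.6% × $3995.00 = $2021.97
Health Levy: 3.7% × $10430.00 = $385.91
Total: $2021.97 + $385.91 = $2407.88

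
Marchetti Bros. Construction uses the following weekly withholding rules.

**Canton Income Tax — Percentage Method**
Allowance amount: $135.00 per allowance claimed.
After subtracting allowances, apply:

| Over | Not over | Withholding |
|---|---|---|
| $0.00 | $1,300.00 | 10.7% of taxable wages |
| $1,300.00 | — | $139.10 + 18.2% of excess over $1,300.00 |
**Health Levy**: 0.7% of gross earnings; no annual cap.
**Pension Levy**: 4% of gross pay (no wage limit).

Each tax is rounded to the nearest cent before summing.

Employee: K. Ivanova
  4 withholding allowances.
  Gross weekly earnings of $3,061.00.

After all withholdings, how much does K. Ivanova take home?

Canton Income Tax: taxable = $3,061.00 − 4×$135.00 = $2,521.00
  $139.10 + 18.2% × ($2,521.00 − $1,300.00) = $139.10 + 18.2% × $1,221.00 = $361.32
Health Levy: 0.7% × $3,061.00 = $21.43
Pension Levy: 4% × $3,061.00 = $122.44
Total withheld: $361.32 + $21.43 + $122.44 = $505.19
Net pay: $3,061.00 − $505.19 = $2,555.81

$2,555.81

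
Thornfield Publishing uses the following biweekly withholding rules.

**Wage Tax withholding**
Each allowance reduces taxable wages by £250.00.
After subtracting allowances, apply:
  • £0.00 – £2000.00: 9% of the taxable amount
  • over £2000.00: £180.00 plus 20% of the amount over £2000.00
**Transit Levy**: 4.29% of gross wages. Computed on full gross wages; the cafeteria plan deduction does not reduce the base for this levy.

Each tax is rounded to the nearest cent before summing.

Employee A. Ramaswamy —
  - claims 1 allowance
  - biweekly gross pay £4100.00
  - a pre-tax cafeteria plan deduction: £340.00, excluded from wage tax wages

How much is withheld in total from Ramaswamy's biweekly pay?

Wage Tax: taxable = £4100.00 − £340.00 − 1×£250.00 = £3510.00
  £180.00 + 20% × (£3510.00 − £2000.00) = £180.00 + 20% × £1510.00 = £482.00
Transit Levy: 4.29% × £4100.00 = £175.89
Total: £482.00 + £175.89 = £657.89

£657.89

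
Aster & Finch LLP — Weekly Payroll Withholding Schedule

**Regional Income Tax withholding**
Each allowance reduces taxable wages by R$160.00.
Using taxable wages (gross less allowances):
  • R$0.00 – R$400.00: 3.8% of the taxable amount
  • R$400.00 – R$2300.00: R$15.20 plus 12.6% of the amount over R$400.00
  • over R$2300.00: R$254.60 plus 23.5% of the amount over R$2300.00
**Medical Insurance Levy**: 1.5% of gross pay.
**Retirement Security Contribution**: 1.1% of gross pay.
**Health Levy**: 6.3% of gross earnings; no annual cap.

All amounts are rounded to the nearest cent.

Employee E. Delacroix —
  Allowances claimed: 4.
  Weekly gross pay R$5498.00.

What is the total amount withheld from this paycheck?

R$1345.05

Regional Income Tax: taxable = R$5498.00 − 4×R$160.00 = R$4858.00
  R$254.60 + 23.5% × (R$4858.00 − R$2300.00) = R$254.60 + 23.5% × R$2558.00 = R$855.73
Medical Insurance Levy: 1.5% × R$5498.00 = R$82.47
Retirement Security Contribution: 1.1% × R$5498.00 = R$60.48
Health Levy: 6.3% × R$5498.00 = R$346.37
Total: R$855.73 + R$82.47 + R$60.48 + R$346.37 = R$1345.05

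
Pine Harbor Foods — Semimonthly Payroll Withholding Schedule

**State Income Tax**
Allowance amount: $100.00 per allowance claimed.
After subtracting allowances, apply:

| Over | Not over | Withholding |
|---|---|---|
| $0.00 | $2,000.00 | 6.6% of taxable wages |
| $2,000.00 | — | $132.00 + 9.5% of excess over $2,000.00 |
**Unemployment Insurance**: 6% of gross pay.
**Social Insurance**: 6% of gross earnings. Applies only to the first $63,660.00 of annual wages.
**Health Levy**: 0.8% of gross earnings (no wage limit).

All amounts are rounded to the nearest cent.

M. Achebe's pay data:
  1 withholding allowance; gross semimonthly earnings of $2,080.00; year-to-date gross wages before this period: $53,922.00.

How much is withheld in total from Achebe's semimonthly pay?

$396.92

State Income Tax: taxable = $2,080.00 − 1×$100.00 = $1,980.00
  6.6% × $1,980.00 = $130.68
Unemployment Insurance: 6% × $2,080.00 = $124.80
Social Insurance: 6% × $2,080.00 = $124.80
Health Levy: 0.8% × $2,080.00 = $16.64
Total: $130.68 + $124.80 + $124.80 + $16.64 = $396.92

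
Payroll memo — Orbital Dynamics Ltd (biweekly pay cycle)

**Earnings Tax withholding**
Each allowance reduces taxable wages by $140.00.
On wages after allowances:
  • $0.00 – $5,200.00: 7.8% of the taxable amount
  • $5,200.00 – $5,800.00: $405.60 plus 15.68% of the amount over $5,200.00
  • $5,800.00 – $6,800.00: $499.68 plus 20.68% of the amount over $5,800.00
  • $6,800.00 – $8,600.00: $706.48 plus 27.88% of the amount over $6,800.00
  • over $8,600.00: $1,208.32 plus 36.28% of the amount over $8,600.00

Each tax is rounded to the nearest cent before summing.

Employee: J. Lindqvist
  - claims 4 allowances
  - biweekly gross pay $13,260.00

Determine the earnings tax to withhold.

Earnings Tax: taxable = $13,260.00 − 4×$140.00 = $12,700.00
  $1,208.32 + 36.28% × ($12,700.00 − $8,600.00) = $1,208.32 + 36.28% × $4,100.00 = $2,695.80

$2,695.80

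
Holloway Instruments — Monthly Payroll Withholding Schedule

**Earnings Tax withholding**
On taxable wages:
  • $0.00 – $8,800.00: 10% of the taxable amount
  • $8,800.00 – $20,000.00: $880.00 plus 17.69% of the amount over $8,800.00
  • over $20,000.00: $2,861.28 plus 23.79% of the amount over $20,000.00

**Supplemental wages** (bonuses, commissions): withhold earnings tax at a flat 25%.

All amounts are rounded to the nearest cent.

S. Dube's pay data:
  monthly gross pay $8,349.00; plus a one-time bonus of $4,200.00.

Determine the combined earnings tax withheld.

$1,884.90

Earnings Tax: taxable = $8,349.00
  10% × $8,349.00 = $834.90
Supplemental (25% flat on bonus): 25% × $4,200.00 = $1,050.00
Total earnings tax: $834.90 + $1,050.00 = $1,884.90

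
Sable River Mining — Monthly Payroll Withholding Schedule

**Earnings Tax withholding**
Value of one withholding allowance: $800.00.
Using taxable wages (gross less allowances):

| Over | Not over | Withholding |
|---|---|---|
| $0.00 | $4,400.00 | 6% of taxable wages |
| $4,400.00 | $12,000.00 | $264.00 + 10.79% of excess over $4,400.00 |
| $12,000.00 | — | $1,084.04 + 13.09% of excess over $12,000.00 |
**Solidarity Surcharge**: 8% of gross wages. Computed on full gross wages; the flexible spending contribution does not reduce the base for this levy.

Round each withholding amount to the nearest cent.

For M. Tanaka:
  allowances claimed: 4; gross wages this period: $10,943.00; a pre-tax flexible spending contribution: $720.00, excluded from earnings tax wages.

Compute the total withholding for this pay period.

Earnings Tax: taxable = $10,943.00 − $720.00 − 4×$800.00 = $7,023.00
  $264.00 + 10.79% × ($7,023.00 − $4,400.00) = $264.00 + 10.79% × $2,623.00 = $547.02
Solidarity Surcharge: 8% × $10,943.00 = $875.44
Total: $547.02 + $875.44 = $1,422.46

$1,422.46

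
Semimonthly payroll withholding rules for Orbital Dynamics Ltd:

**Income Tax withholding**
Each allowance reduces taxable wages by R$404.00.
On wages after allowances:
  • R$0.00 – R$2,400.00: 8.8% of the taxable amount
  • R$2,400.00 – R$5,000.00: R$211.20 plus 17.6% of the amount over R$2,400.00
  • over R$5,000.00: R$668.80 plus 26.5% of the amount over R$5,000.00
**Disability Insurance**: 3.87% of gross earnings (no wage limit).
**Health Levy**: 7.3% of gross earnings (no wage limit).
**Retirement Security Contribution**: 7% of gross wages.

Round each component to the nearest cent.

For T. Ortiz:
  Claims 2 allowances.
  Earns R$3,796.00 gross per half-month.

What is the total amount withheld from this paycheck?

Income Tax: taxable = R$3,796.00 − 2×R$404.00 = R$2,988.00
  R$211.20 + 17.6% × (R$2,988.00 − R$2,400.00) = R$211.20 + 17.6% × R$588.00 = R$314.69
Disability Insurance: 3.87% × R$3,796.00 = R$146.91
Health Levy: 7.3% × R$3,796.00 = R$277.11
Retirement Security Contribution: 7% × R$3,796.00 = R$265.72
Total: R$314.69 + R$146.91 + R$277.11 + R$265.72 = R$1,004.43

R$1,004.43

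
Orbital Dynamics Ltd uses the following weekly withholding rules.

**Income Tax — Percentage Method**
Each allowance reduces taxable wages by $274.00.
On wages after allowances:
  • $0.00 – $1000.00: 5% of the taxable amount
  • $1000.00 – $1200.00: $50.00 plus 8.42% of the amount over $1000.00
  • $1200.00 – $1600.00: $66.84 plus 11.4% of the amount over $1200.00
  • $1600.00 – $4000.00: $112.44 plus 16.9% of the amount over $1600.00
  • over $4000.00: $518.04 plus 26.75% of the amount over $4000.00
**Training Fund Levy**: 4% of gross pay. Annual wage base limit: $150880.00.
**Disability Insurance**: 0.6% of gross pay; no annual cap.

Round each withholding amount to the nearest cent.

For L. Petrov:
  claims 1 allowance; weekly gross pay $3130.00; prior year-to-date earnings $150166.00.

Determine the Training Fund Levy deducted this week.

$28.56

Training Fund Levy: cap $150880.00 − YTD $150166.00 = $714.00 subject; 4% × $714.00 = $28.56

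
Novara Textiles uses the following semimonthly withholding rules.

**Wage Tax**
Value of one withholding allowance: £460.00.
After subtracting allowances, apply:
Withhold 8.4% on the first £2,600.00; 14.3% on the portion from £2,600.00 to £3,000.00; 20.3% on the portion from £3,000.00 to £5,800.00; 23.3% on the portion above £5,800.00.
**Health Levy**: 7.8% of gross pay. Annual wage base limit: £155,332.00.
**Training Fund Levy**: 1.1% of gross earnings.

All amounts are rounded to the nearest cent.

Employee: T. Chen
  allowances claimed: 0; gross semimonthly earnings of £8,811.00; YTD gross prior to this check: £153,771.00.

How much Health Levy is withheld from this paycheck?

£121.76

Health Levy: cap £155,332.00 − YTD £153,771.00 = £1,561.00 subject; 7.8% × £1,561.00 = £121.76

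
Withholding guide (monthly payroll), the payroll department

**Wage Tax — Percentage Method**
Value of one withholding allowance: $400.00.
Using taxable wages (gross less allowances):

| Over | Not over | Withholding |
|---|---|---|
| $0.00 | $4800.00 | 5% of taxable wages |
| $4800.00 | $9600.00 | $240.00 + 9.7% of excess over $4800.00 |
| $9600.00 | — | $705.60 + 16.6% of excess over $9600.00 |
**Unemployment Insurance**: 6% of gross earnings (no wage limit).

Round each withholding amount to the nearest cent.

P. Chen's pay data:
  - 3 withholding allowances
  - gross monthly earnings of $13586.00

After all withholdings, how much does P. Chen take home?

Wage Tax: taxable = $13586.00 − 3×$400.00 = $12386.00
  $705.60 + 16.6% × ($12386.00 − $9600.00) = $705.60 + 16.6% × $2786.00 = $1168.08
Unemployment Insurance: 6% × $13586.00 = $815.16
Total withheld: $1168.08 + $815.16 = $1983.24
Net pay: $13586.00 − $1983.24 = $11602.76

$11602.76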